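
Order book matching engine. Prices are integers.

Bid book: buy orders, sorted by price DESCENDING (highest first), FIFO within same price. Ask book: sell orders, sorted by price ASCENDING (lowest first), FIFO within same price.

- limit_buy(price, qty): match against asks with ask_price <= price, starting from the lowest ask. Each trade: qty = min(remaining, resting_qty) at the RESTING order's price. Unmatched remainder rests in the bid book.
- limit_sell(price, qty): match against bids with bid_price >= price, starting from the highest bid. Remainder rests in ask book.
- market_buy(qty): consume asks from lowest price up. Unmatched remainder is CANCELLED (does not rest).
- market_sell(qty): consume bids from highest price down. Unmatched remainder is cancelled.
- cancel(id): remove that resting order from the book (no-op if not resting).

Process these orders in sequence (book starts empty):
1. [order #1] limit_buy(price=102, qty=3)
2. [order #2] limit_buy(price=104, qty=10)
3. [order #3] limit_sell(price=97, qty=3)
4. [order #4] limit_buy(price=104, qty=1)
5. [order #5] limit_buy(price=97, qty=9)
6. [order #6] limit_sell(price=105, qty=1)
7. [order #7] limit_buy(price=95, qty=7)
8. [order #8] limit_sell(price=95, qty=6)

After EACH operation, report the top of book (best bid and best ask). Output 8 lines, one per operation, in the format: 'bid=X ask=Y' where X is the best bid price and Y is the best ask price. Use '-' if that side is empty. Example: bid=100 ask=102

After op 1 [order #1] limit_buy(price=102, qty=3): fills=none; bids=[#1:3@102] asks=[-]
After op 2 [order #2] limit_buy(price=104, qty=10): fills=none; bids=[#2:10@104 #1:3@102] asks=[-]
After op 3 [order #3] limit_sell(price=97, qty=3): fills=#2x#3:3@104; bids=[#2:7@104 #1:3@102] asks=[-]
After op 4 [order #4] limit_buy(price=104, qty=1): fills=none; bids=[#2:7@104 #4:1@104 #1:3@102] asks=[-]
After op 5 [order #5] limit_buy(price=97, qty=9): fills=none; bids=[#2:7@104 #4:1@104 #1:3@102 #5:9@97] asks=[-]
After op 6 [order #6] limit_sell(price=105, qty=1): fills=none; bids=[#2:7@104 #4:1@104 #1:3@102 #5:9@97] asks=[#6:1@105]
After op 7 [order #7] limit_buy(price=95, qty=7): fills=none; bids=[#2:7@104 #4:1@104 #1:3@102 #5:9@97 #7:7@95] asks=[#6:1@105]
After op 8 [order #8] limit_sell(price=95, qty=6): fills=#2x#8:6@104; bids=[#2:1@104 #4:1@104 #1:3@102 #5:9@97 #7:7@95] asks=[#6:1@105]

Answer: bid=102 ask=-
bid=104 ask=-
bid=104 ask=-
bid=104 ask=-
bid=104 ask=-
bid=104 ask=105
bid=104 ask=105
bid=104 ask=105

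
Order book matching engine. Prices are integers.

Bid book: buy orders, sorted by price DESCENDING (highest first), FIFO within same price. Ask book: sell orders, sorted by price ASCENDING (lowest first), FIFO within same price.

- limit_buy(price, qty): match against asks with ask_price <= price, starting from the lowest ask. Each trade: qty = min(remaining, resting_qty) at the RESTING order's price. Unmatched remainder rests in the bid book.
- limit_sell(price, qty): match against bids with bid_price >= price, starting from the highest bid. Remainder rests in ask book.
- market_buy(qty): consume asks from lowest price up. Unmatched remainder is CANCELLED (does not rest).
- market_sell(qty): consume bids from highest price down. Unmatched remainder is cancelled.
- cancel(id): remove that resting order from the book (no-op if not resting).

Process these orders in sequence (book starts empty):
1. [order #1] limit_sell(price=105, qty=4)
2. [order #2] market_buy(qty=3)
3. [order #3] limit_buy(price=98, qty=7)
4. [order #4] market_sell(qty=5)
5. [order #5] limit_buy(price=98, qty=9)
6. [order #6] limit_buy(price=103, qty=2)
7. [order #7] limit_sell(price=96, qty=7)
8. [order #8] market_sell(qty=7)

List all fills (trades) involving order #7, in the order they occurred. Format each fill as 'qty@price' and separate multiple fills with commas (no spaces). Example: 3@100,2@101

Answer: 2@103,2@98,3@98

Derivation:
After op 1 [order #1] limit_sell(price=105, qty=4): fills=none; bids=[-] asks=[#1:4@105]
After op 2 [order #2] market_buy(qty=3): fills=#2x#1:3@105; bids=[-] asks=[#1:1@105]
After op 3 [order #3] limit_buy(price=98, qty=7): fills=none; bids=[#3:7@98] asks=[#1:1@105]
After op 4 [order #4] market_sell(qty=5): fills=#3x#4:5@98; bids=[#3:2@98] asks=[#1:1@105]
After op 5 [order #5] limit_buy(price=98, qty=9): fills=none; bids=[#3:2@98 #5:9@98] asks=[#1:1@105]
After op 6 [order #6] limit_buy(price=103, qty=2): fills=none; bids=[#6:2@103 #3:2@98 #5:9@98] asks=[#1:1@105]
After op 7 [order #7] limit_sell(price=96, qty=7): fills=#6x#7:2@103 #3x#7:2@98 #5x#7:3@98; bids=[#5:6@98] asks=[#1:1@105]
After op 8 [order #8] market_sell(qty=7): fills=#5x#8:6@98; bids=[-] asks=[#1:1@105]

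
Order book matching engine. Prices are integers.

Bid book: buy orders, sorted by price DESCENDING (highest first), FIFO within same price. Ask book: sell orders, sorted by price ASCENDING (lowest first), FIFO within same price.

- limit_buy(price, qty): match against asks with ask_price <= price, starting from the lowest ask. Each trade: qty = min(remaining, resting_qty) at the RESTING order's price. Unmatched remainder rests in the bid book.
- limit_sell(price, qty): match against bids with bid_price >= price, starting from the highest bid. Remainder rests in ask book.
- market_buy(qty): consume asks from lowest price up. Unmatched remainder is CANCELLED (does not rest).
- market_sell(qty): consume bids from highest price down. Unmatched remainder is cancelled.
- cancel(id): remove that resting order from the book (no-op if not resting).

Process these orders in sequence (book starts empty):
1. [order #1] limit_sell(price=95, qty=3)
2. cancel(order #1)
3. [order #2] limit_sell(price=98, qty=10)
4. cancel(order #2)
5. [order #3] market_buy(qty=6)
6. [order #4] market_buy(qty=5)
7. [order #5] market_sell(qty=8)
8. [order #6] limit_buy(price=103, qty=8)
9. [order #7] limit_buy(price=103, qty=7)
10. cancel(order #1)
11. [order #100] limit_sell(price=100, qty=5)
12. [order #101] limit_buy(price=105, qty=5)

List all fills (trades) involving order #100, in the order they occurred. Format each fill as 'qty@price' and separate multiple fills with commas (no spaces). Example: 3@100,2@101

After op 1 [order #1] limit_sell(price=95, qty=3): fills=none; bids=[-] asks=[#1:3@95]
After op 2 cancel(order #1): fills=none; bids=[-] asks=[-]
After op 3 [order #2] limit_sell(price=98, qty=10): fills=none; bids=[-] asks=[#2:10@98]
After op 4 cancel(order #2): fills=none; bids=[-] asks=[-]
After op 5 [order #3] market_buy(qty=6): fills=none; bids=[-] asks=[-]
After op 6 [order #4] market_buy(qty=5): fills=none; bids=[-] asks=[-]
After op 7 [order #5] market_sell(qty=8): fills=none; bids=[-] asks=[-]
After op 8 [order #6] limit_buy(price=103, qty=8): fills=none; bids=[#6:8@103] asks=[-]
After op 9 [order #7] limit_buy(price=103, qty=7): fills=none; bids=[#6:8@103 #7:7@103] asks=[-]
After op 10 cancel(order #1): fills=none; bids=[#6:8@103 #7:7@103] asks=[-]
After op 11 [order #100] limit_sell(price=100, qty=5): fills=#6x#100:5@103; bids=[#6:3@103 #7:7@103] asks=[-]
After op 12 [order #101] limit_buy(price=105, qty=5): fills=none; bids=[#101:5@105 #6:3@103 #7:7@103] asks=[-]

Answer: 5@103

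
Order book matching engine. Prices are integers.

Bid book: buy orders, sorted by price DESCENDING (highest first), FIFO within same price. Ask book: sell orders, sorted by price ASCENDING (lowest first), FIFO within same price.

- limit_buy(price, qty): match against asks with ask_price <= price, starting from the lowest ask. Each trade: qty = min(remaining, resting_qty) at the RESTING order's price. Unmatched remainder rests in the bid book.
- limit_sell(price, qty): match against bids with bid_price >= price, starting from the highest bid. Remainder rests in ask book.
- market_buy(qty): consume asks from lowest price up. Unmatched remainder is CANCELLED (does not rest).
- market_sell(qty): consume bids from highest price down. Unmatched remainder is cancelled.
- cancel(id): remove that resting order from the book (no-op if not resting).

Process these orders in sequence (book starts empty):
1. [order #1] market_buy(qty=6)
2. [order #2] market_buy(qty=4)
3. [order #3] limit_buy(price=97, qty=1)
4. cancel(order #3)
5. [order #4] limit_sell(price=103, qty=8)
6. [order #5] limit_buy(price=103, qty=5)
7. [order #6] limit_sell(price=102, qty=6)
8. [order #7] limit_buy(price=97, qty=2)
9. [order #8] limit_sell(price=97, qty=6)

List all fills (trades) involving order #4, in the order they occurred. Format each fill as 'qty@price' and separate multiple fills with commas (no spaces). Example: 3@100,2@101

After op 1 [order #1] market_buy(qty=6): fills=none; bids=[-] asks=[-]
After op 2 [order #2] market_buy(qty=4): fills=none; bids=[-] asks=[-]
After op 3 [order #3] limit_buy(price=97, qty=1): fills=none; bids=[#3:1@97] asks=[-]
After op 4 cancel(order #3): fills=none; bids=[-] asks=[-]
After op 5 [order #4] limit_sell(price=103, qty=8): fills=none; bids=[-] asks=[#4:8@103]
After op 6 [order #5] limit_buy(price=103, qty=5): fills=#5x#4:5@103; bids=[-] asks=[#4:3@103]
After op 7 [order #6] limit_sell(price=102, qty=6): fills=none; bids=[-] asks=[#6:6@102 #4:3@103]
After op 8 [order #7] limit_buy(price=97, qty=2): fills=none; bids=[#7:2@97] asks=[#6:6@102 #4:3@103]
After op 9 [order #8] limit_sell(price=97, qty=6): fills=#7x#8:2@97; bids=[-] asks=[#8:4@97 #6:6@102 #4:3@103]

Answer: 5@103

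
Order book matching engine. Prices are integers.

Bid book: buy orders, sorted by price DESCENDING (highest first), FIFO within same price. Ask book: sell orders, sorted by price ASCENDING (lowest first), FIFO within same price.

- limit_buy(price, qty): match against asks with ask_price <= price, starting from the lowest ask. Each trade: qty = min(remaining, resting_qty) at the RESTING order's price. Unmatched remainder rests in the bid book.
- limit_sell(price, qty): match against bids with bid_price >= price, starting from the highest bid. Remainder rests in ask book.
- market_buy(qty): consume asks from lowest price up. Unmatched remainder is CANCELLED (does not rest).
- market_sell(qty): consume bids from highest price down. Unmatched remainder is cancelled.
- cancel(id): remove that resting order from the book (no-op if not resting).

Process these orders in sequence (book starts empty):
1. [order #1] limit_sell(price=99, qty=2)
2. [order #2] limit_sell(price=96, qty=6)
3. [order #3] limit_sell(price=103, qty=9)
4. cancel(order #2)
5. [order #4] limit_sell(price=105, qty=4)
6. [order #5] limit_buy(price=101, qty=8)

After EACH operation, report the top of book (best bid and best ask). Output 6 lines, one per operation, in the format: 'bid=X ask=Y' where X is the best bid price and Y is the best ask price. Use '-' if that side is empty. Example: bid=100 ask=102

After op 1 [order #1] limit_sell(price=99, qty=2): fills=none; bids=[-] asks=[#1:2@99]
After op 2 [order #2] limit_sell(price=96, qty=6): fills=none; bids=[-] asks=[#2:6@96 #1:2@99]
After op 3 [order #3] limit_sell(price=103, qty=9): fills=none; bids=[-] asks=[#2:6@96 #1:2@99 #3:9@103]
After op 4 cancel(order #2): fills=none; bids=[-] asks=[#1:2@99 #3:9@103]
After op 5 [order #4] limit_sell(price=105, qty=4): fills=none; bids=[-] asks=[#1:2@99 #3:9@103 #4:4@105]
After op 6 [order #5] limit_buy(price=101, qty=8): fills=#5x#1:2@99; bids=[#5:6@101] asks=[#3:9@103 #4:4@105]

Answer: bid=- ask=99
bid=- ask=96
bid=- ask=96
bid=- ask=99
bid=- ask=99
bid=101 ask=103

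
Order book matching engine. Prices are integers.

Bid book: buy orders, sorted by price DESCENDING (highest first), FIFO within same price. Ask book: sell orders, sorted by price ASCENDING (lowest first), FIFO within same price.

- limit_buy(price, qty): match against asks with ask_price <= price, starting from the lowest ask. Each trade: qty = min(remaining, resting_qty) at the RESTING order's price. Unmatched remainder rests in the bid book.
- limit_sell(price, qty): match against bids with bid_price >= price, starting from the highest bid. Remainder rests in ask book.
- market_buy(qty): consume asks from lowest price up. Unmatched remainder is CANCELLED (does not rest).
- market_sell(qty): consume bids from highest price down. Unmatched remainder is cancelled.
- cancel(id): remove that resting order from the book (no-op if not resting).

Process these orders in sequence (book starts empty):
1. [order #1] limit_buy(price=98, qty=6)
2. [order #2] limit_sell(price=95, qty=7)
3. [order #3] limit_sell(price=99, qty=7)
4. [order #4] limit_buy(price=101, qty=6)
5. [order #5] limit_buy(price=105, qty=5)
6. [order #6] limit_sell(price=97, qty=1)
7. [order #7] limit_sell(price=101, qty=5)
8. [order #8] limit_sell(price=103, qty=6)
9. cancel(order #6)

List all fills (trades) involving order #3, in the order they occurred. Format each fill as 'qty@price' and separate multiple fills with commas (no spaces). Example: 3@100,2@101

After op 1 [order #1] limit_buy(price=98, qty=6): fills=none; bids=[#1:6@98] asks=[-]
After op 2 [order #2] limit_sell(price=95, qty=7): fills=#1x#2:6@98; bids=[-] asks=[#2:1@95]
After op 3 [order #3] limit_sell(price=99, qty=7): fills=none; bids=[-] asks=[#2:1@95 #3:7@99]
After op 4 [order #4] limit_buy(price=101, qty=6): fills=#4x#2:1@95 #4x#3:5@99; bids=[-] asks=[#3:2@99]
After op 5 [order #5] limit_buy(price=105, qty=5): fills=#5x#3:2@99; bids=[#5:3@105] asks=[-]
After op 6 [order #6] limit_sell(price=97, qty=1): fills=#5x#6:1@105; bids=[#5:2@105] asks=[-]
After op 7 [order #7] limit_sell(price=101, qty=5): fills=#5x#7:2@105; bids=[-] asks=[#7:3@101]
After op 8 [order #8] limit_sell(price=103, qty=6): fills=none; bids=[-] asks=[#7:3@101 #8:6@103]
After op 9 cancel(order #6): fills=none; bids=[-] asks=[#7:3@101 #8:6@103]

Answer: 5@99,2@99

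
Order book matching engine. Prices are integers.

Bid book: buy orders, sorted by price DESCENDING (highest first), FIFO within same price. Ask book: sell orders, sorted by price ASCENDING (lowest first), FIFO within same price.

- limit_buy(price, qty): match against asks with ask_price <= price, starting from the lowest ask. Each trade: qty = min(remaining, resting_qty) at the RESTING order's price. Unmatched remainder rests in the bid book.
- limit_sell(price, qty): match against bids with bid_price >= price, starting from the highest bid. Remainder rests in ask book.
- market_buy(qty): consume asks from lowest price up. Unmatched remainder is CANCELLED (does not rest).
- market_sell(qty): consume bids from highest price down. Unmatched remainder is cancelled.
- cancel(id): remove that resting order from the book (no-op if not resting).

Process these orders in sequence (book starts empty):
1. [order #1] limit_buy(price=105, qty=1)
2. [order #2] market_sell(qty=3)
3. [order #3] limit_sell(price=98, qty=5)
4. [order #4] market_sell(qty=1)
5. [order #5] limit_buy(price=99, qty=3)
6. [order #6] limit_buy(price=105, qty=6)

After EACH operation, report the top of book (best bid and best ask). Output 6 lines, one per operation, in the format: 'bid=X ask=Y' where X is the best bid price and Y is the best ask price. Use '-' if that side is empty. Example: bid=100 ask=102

Answer: bid=105 ask=-
bid=- ask=-
bid=- ask=98
bid=- ask=98
bid=- ask=98
bid=105 ask=-

Derivation:
After op 1 [order #1] limit_buy(price=105, qty=1): fills=none; bids=[#1:1@105] asks=[-]
After op 2 [order #2] market_sell(qty=3): fills=#1x#2:1@105; bids=[-] asks=[-]
After op 3 [order #3] limit_sell(price=98, qty=5): fills=none; bids=[-] asks=[#3:5@98]
After op 4 [order #4] market_sell(qty=1): fills=none; bids=[-] asks=[#3:5@98]
After op 5 [order #5] limit_buy(price=99, qty=3): fills=#5x#3:3@98; bids=[-] asks=[#3:2@98]
After op 6 [order #6] limit_buy(price=105, qty=6): fills=#6x#3:2@98; bids=[#6:4@105] asks=[-]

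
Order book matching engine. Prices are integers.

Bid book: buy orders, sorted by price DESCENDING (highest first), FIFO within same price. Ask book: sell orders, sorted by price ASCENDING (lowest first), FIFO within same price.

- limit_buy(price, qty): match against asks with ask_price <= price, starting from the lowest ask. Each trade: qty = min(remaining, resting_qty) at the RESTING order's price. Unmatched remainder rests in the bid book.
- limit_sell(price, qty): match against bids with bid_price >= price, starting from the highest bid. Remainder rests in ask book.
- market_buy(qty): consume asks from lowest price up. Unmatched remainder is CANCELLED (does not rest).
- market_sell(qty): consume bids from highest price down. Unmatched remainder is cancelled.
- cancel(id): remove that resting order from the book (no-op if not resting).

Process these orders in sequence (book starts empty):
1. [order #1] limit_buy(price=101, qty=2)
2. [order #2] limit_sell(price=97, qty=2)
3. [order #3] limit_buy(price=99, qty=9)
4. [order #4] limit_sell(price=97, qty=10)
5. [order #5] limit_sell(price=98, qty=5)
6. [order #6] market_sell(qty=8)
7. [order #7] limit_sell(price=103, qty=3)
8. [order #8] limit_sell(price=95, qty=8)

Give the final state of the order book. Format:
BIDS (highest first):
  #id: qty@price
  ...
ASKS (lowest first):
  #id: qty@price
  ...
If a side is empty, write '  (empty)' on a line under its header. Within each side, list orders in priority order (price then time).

Answer: BIDS (highest first):
  (empty)
ASKS (lowest first):
  #8: 8@95
  #4: 1@97
  #5: 5@98
  #7: 3@103

Derivation:
After op 1 [order #1] limit_buy(price=101, qty=2): fills=none; bids=[#1:2@101] asks=[-]
After op 2 [order #2] limit_sell(price=97, qty=2): fills=#1x#2:2@101; bids=[-] asks=[-]
After op 3 [order #3] limit_buy(price=99, qty=9): fills=none; bids=[#3:9@99] asks=[-]
After op 4 [order #4] limit_sell(price=97, qty=10): fills=#3x#4:9@99; bids=[-] asks=[#4:1@97]
After op 5 [order #5] limit_sell(price=98, qty=5): fills=none; bids=[-] asks=[#4:1@97 #5:5@98]
After op 6 [order #6] market_sell(qty=8): fills=none; bids=[-] asks=[#4:1@97 #5:5@98]
After op 7 [order #7] limit_sell(price=103, qty=3): fills=none; bids=[-] asks=[#4:1@97 #5:5@98 #7:3@103]
After op 8 [order #8] limit_sell(price=95, qty=8): fills=none; bids=[-] asks=[#8:8@95 #4:1@97 #5:5@98 #7:3@103]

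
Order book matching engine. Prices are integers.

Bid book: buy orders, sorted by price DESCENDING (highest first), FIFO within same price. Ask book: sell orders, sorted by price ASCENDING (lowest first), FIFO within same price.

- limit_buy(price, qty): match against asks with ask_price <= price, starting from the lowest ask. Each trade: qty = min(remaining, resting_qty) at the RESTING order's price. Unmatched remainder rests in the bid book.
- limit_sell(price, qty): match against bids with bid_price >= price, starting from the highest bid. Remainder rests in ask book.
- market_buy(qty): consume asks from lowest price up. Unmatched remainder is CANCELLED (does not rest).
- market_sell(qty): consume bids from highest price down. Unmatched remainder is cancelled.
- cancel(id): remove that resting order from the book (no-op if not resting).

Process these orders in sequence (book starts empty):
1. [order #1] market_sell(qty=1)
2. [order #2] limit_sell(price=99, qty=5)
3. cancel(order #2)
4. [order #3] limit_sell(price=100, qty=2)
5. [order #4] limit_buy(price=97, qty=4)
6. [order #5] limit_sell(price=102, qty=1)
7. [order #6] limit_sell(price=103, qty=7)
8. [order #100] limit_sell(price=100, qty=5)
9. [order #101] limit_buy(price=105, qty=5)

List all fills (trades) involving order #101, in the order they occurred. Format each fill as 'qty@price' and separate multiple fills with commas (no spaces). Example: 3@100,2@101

After op 1 [order #1] market_sell(qty=1): fills=none; bids=[-] asks=[-]
After op 2 [order #2] limit_sell(price=99, qty=5): fills=none; bids=[-] asks=[#2:5@99]
After op 3 cancel(order #2): fills=none; bids=[-] asks=[-]
After op 4 [order #3] limit_sell(price=100, qty=2): fills=none; bids=[-] asks=[#3:2@100]
After op 5 [order #4] limit_buy(price=97, qty=4): fills=none; bids=[#4:4@97] asks=[#3:2@100]
After op 6 [order #5] limit_sell(price=102, qty=1): fills=none; bids=[#4:4@97] asks=[#3:2@100 #5:1@102]
After op 7 [order #6] limit_sell(price=103, qty=7): fills=none; bids=[#4:4@97] asks=[#3:2@100 #5:1@102 #6:7@103]
After op 8 [order #100] limit_sell(price=100, qty=5): fills=none; bids=[#4:4@97] asks=[#3:2@100 #100:5@100 #5:1@102 #6:7@103]
After op 9 [order #101] limit_buy(price=105, qty=5): fills=#101x#3:2@100 #101x#100:3@100; bids=[#4:4@97] asks=[#100:2@100 #5:1@102 #6:7@103]

Answer: 2@100,3@100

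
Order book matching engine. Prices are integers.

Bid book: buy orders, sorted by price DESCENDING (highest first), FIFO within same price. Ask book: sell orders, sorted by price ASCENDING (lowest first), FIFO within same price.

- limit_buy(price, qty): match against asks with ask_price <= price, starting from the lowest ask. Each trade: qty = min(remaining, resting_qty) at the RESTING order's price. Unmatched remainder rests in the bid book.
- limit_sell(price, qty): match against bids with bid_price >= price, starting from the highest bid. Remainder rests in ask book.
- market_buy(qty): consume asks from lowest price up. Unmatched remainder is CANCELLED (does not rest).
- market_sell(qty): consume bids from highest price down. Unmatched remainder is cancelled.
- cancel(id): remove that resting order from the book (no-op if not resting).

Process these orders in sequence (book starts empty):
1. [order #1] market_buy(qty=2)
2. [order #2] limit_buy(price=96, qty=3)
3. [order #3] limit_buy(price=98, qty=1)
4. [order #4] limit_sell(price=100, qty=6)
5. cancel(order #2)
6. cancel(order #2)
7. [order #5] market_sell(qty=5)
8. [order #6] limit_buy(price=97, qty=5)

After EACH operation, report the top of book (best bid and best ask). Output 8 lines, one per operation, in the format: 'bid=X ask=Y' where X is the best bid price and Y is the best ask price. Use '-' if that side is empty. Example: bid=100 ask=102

Answer: bid=- ask=-
bid=96 ask=-
bid=98 ask=-
bid=98 ask=100
bid=98 ask=100
bid=98 ask=100
bid=- ask=100
bid=97 ask=100

Derivation:
After op 1 [order #1] market_buy(qty=2): fills=none; bids=[-] asks=[-]
After op 2 [order #2] limit_buy(price=96, qty=3): fills=none; bids=[#2:3@96] asks=[-]
After op 3 [order #3] limit_buy(price=98, qty=1): fills=none; bids=[#3:1@98 #2:3@96] asks=[-]
After op 4 [order #4] limit_sell(price=100, qty=6): fills=none; bids=[#3:1@98 #2:3@96] asks=[#4:6@100]
After op 5 cancel(order #2): fills=none; bids=[#3:1@98] asks=[#4:6@100]
After op 6 cancel(order #2): fills=none; bids=[#3:1@98] asks=[#4:6@100]
After op 7 [order #5] market_sell(qty=5): fills=#3x#5:1@98; bids=[-] asks=[#4:6@100]
After op 8 [order #6] limit_buy(price=97, qty=5): fills=none; bids=[#6:5@97] asks=[#4:6@100]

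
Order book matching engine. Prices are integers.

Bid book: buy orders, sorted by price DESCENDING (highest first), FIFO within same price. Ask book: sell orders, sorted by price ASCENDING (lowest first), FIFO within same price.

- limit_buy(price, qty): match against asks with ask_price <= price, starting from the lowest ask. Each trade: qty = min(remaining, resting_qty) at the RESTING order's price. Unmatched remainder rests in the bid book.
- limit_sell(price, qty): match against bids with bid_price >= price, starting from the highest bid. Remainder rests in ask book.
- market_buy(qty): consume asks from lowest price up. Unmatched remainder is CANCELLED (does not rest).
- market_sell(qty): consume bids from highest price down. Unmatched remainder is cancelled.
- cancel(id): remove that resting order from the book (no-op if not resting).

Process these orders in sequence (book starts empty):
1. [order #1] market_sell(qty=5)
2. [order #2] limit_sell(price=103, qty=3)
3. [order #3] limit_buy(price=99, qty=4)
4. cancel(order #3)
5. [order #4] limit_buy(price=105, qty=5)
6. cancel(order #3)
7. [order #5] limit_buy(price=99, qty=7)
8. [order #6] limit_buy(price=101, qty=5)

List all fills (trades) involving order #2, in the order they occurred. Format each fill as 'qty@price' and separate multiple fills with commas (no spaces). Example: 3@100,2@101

After op 1 [order #1] market_sell(qty=5): fills=none; bids=[-] asks=[-]
After op 2 [order #2] limit_sell(price=103, qty=3): fills=none; bids=[-] asks=[#2:3@103]
After op 3 [order #3] limit_buy(price=99, qty=4): fills=none; bids=[#3:4@99] asks=[#2:3@103]
After op 4 cancel(order #3): fills=none; bids=[-] asks=[#2:3@103]
After op 5 [order #4] limit_buy(price=105, qty=5): fills=#4x#2:3@103; bids=[#4:2@105] asks=[-]
After op 6 cancel(order #3): fills=none; bids=[#4:2@105] asks=[-]
After op 7 [order #5] limit_buy(price=99, qty=7): fills=none; bids=[#4:2@105 #5:7@99] asks=[-]
After op 8 [order #6] limit_buy(price=101, qty=5): fills=none; bids=[#4:2@105 #6:5@101 #5:7@99] asks=[-]

Answer: 3@103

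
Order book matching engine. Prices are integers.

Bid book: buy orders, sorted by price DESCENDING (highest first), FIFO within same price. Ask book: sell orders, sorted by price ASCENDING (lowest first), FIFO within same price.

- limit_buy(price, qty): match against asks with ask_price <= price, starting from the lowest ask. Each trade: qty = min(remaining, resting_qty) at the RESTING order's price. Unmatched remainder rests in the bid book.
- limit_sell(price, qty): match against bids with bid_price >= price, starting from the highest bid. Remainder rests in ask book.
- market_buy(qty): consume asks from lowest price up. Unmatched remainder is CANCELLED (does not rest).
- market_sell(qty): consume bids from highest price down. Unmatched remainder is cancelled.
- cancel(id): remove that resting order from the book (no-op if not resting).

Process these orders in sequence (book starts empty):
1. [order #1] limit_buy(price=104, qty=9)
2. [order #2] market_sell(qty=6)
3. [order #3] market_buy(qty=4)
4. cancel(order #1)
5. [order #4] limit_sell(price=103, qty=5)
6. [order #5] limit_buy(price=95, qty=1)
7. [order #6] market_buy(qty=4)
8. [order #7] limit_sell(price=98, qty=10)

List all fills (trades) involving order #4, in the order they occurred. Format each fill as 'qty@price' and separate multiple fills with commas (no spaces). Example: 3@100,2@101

After op 1 [order #1] limit_buy(price=104, qty=9): fills=none; bids=[#1:9@104] asks=[-]
After op 2 [order #2] market_sell(qty=6): fills=#1x#2:6@104; bids=[#1:3@104] asks=[-]
After op 3 [order #3] market_buy(qty=4): fills=none; bids=[#1:3@104] asks=[-]
After op 4 cancel(order #1): fills=none; bids=[-] asks=[-]
After op 5 [order #4] limit_sell(price=103, qty=5): fills=none; bids=[-] asks=[#4:5@103]
After op 6 [order #5] limit_buy(price=95, qty=1): fills=none; bids=[#5:1@95] asks=[#4:5@103]
After op 7 [order #6] market_buy(qty=4): fills=#6x#4:4@103; bids=[#5:1@95] asks=[#4:1@103]
After op 8 [order #7] limit_sell(price=98, qty=10): fills=none; bids=[#5:1@95] asks=[#7:10@98 #4:1@103]

Answer: 4@103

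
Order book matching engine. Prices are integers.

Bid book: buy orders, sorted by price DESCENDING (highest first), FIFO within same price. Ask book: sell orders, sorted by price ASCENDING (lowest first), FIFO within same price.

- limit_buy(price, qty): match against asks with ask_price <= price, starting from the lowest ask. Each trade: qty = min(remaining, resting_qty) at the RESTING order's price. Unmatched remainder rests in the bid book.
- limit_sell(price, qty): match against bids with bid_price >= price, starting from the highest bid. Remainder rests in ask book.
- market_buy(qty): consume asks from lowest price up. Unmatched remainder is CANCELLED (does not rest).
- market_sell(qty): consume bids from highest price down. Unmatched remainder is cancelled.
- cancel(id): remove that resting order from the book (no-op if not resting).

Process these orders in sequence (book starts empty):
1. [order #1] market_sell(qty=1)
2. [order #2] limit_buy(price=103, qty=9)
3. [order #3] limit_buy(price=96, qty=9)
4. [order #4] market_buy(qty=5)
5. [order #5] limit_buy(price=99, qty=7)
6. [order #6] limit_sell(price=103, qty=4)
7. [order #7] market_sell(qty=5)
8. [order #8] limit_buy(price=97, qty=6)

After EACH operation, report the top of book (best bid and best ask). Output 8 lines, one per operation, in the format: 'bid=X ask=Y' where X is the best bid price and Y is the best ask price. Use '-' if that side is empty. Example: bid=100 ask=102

Answer: bid=- ask=-
bid=103 ask=-
bid=103 ask=-
bid=103 ask=-
bid=103 ask=-
bid=103 ask=-
bid=99 ask=-
bid=99 ask=-

Derivation:
After op 1 [order #1] market_sell(qty=1): fills=none; bids=[-] asks=[-]
After op 2 [order #2] limit_buy(price=103, qty=9): fills=none; bids=[#2:9@103] asks=[-]
After op 3 [order #3] limit_buy(price=96, qty=9): fills=none; bids=[#2:9@103 #3:9@96] asks=[-]
After op 4 [order #4] market_buy(qty=5): fills=none; bids=[#2:9@103 #3:9@96] asks=[-]
After op 5 [order #5] limit_buy(price=99, qty=7): fills=none; bids=[#2:9@103 #5:7@99 #3:9@96] asks=[-]
After op 6 [order #6] limit_sell(price=103, qty=4): fills=#2x#6:4@103; bids=[#2:5@103 #5:7@99 #3:9@96] asks=[-]
After op 7 [order #7] market_sell(qty=5): fills=#2x#7:5@103; bids=[#5:7@99 #3:9@96] asks=[-]
After op 8 [order #8] limit_buy(price=97, qty=6): fills=none; bids=[#5:7@99 #8:6@97 #3:9@96] asks=[-]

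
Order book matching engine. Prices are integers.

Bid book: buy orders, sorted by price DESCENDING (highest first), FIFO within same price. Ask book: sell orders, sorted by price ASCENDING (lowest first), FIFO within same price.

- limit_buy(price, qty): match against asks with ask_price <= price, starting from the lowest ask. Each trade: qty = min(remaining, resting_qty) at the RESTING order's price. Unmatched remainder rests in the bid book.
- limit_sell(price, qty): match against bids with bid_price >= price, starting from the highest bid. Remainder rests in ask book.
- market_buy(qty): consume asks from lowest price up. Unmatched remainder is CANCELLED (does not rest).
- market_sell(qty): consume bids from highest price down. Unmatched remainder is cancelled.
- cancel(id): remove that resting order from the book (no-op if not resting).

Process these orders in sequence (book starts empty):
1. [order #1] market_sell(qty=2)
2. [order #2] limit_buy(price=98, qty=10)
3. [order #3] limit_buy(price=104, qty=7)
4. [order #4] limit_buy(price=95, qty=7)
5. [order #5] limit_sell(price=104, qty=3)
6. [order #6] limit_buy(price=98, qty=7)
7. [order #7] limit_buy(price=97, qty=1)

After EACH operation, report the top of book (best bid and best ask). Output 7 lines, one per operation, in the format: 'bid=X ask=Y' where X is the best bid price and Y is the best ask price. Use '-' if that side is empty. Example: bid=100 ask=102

After op 1 [order #1] market_sell(qty=2): fills=none; bids=[-] asks=[-]
After op 2 [order #2] limit_buy(price=98, qty=10): fills=none; bids=[#2:10@98] asks=[-]
After op 3 [order #3] limit_buy(price=104, qty=7): fills=none; bids=[#3:7@104 #2:10@98] asks=[-]
After op 4 [order #4] limit_buy(price=95, qty=7): fills=none; bids=[#3:7@104 #2:10@98 #4:7@95] asks=[-]
After op 5 [order #5] limit_sell(price=104, qty=3): fills=#3x#5:3@104; bids=[#3:4@104 #2:10@98 #4:7@95] asks=[-]
After op 6 [order #6] limit_buy(price=98, qty=7): fills=none; bids=[#3:4@104 #2:10@98 #6:7@98 #4:7@95] asks=[-]
After op 7 [order #7] limit_buy(price=97, qty=1): fills=none; bids=[#3:4@104 #2:10@98 #6:7@98 #7:1@97 #4:7@95] asks=[-]

Answer: bid=- ask=-
bid=98 ask=-
bid=104 ask=-
bid=104 ask=-
bid=104 ask=-
bid=104 ask=-
bid=104 ask=-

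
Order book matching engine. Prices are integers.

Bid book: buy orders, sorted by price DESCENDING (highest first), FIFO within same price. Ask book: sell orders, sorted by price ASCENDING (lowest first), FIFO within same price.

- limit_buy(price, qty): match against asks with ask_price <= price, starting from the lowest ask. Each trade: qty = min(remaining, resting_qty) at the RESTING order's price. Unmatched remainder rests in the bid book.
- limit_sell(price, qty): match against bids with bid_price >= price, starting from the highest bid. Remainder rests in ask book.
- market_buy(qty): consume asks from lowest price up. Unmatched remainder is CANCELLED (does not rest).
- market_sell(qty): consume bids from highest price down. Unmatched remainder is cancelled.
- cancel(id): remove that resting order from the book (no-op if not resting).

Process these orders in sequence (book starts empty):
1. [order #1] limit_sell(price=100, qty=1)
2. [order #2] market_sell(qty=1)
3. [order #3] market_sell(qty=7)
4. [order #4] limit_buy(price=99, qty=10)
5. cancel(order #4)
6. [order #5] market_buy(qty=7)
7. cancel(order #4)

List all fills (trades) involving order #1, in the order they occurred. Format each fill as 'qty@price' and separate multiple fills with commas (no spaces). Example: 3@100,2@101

After op 1 [order #1] limit_sell(price=100, qty=1): fills=none; bids=[-] asks=[#1:1@100]
After op 2 [order #2] market_sell(qty=1): fills=none; bids=[-] asks=[#1:1@100]
After op 3 [order #3] market_sell(qty=7): fills=none; bids=[-] asks=[#1:1@100]
After op 4 [order #4] limit_buy(price=99, qty=10): fills=none; bids=[#4:10@99] asks=[#1:1@100]
After op 5 cancel(order #4): fills=none; bids=[-] asks=[#1:1@100]
After op 6 [order #5] market_buy(qty=7): fills=#5x#1:1@100; bids=[-] asks=[-]
After op 7 cancel(order #4): fills=none; bids=[-] asks=[-]

Answer: 1@100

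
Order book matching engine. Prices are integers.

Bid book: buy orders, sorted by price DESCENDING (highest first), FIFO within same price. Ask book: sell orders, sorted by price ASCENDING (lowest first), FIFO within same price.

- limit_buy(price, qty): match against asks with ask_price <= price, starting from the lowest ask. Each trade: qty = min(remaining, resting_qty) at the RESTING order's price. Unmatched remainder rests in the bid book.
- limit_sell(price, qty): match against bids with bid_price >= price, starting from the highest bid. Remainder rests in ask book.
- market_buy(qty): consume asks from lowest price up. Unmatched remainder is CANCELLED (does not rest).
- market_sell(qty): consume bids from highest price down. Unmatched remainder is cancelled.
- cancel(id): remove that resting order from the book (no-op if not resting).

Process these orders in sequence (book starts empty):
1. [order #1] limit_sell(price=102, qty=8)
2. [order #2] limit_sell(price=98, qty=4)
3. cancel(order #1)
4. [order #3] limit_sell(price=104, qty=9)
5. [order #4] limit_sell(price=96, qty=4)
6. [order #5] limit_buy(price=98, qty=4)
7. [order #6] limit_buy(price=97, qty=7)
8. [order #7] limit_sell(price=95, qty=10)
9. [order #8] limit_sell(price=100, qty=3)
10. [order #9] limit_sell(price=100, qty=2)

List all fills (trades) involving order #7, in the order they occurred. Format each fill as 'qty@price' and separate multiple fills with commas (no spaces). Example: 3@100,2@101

Answer: 7@97

Derivation:
After op 1 [order #1] limit_sell(price=102, qty=8): fills=none; bids=[-] asks=[#1:8@102]
After op 2 [order #2] limit_sell(price=98, qty=4): fills=none; bids=[-] asks=[#2:4@98 #1:8@102]
After op 3 cancel(order #1): fills=none; bids=[-] asks=[#2:4@98]
After op 4 [order #3] limit_sell(price=104, qty=9): fills=none; bids=[-] asks=[#2:4@98 #3:9@104]
After op 5 [order #4] limit_sell(price=96, qty=4): fills=none; bids=[-] asks=[#4:4@96 #2:4@98 #3:9@104]
After op 6 [order #5] limit_buy(price=98, qty=4): fills=#5x#4:4@96; bids=[-] asks=[#2:4@98 #3:9@104]
After op 7 [order #6] limit_buy(price=97, qty=7): fills=none; bids=[#6:7@97] asks=[#2:4@98 #3:9@104]
After op 8 [order #7] limit_sell(price=95, qty=10): fills=#6x#7:7@97; bids=[-] asks=[#7:3@95 #2:4@98 #3:9@104]
After op 9 [order #8] limit_sell(price=100, qty=3): fills=none; bids=[-] asks=[#7:3@95 #2:4@98 #8:3@100 #3:9@104]
After op 10 [order #9] limit_sell(price=100, qty=2): fills=none; bids=[-] asks=[#7:3@95 #2:4@98 #8:3@100 #9:2@100 #3:9@104]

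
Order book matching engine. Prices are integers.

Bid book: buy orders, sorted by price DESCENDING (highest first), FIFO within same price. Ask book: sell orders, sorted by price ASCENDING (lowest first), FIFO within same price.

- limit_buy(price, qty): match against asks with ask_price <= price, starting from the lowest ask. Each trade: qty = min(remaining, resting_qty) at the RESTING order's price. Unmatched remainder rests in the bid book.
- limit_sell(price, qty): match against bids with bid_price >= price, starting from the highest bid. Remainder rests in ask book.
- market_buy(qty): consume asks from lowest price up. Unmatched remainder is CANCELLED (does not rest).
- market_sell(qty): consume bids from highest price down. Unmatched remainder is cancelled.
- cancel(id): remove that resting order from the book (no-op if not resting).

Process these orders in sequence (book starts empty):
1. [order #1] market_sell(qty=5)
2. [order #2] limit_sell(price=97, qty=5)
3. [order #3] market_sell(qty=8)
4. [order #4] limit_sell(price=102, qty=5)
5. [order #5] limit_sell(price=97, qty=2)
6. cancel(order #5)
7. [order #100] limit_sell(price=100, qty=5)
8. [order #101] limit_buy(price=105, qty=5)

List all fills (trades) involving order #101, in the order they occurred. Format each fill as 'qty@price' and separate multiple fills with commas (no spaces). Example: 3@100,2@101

Answer: 5@97

Derivation:
After op 1 [order #1] market_sell(qty=5): fills=none; bids=[-] asks=[-]
After op 2 [order #2] limit_sell(price=97, qty=5): fills=none; bids=[-] asks=[#2:5@97]
After op 3 [order #3] market_sell(qty=8): fills=none; bids=[-] asks=[#2:5@97]
After op 4 [order #4] limit_sell(price=102, qty=5): fills=none; bids=[-] asks=[#2:5@97 #4:5@102]
After op 5 [order #5] limit_sell(price=97, qty=2): fills=none; bids=[-] asks=[#2:5@97 #5:2@97 #4:5@102]
After op 6 cancel(order #5): fills=none; bids=[-] asks=[#2:5@97 #4:5@102]
After op 7 [order #100] limit_sell(price=100, qty=5): fills=none; bids=[-] asks=[#2:5@97 #100:5@100 #4:5@102]
After op 8 [order #101] limit_buy(price=105, qty=5): fills=#101x#2:5@97; bids=[-] asks=[#100:5@100 #4:5@102]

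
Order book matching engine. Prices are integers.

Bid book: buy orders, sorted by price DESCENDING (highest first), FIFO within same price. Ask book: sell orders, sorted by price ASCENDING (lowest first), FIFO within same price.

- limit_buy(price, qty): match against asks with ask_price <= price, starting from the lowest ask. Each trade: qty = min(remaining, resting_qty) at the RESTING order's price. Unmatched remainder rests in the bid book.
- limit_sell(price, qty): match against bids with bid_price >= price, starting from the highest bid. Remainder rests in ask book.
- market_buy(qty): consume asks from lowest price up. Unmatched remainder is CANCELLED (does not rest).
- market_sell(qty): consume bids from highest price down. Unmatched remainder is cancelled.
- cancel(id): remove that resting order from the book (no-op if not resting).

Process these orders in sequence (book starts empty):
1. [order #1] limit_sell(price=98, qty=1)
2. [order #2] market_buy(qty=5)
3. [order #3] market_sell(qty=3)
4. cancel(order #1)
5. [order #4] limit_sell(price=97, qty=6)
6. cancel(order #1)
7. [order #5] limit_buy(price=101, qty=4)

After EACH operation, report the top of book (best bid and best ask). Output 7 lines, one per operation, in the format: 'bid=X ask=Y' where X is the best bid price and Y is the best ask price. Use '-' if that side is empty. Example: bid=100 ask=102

Answer: bid=- ask=98
bid=- ask=-
bid=- ask=-
bid=- ask=-
bid=- ask=97
bid=- ask=97
bid=- ask=97

Derivation:
After op 1 [order #1] limit_sell(price=98, qty=1): fills=none; bids=[-] asks=[#1:1@98]
After op 2 [order #2] market_buy(qty=5): fills=#2x#1:1@98; bids=[-] asks=[-]
After op 3 [order #3] market_sell(qty=3): fills=none; bids=[-] asks=[-]
After op 4 cancel(order #1): fills=none; bids=[-] asks=[-]
After op 5 [order #4] limit_sell(price=97, qty=6): fills=none; bids=[-] asks=[#4:6@97]
After op 6 cancel(order #1): fills=none; bids=[-] asks=[#4:6@97]
After op 7 [order #5] limit_buy(price=101, qty=4): fills=#5x#4:4@97; bids=[-] asks=[#4:2@97]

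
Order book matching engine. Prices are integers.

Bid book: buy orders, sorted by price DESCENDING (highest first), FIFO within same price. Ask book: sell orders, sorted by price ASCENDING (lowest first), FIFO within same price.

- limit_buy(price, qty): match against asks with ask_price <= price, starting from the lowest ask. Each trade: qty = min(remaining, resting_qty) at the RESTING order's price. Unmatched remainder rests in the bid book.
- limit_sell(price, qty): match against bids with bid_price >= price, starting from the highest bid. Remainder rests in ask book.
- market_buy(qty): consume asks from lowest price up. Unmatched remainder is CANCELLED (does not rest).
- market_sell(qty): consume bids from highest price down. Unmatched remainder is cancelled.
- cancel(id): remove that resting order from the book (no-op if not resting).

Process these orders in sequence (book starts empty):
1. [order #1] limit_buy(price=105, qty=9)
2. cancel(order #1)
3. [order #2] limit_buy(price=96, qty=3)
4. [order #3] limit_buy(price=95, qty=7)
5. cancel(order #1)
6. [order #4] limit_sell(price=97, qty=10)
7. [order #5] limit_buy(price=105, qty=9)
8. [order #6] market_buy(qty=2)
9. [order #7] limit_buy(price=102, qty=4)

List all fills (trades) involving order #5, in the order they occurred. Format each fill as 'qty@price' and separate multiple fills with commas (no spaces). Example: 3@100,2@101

Answer: 9@97

Derivation:
After op 1 [order #1] limit_buy(price=105, qty=9): fills=none; bids=[#1:9@105] asks=[-]
After op 2 cancel(order #1): fills=none; bids=[-] asks=[-]
After op 3 [order #2] limit_buy(price=96, qty=3): fills=none; bids=[#2:3@96] asks=[-]
After op 4 [order #3] limit_buy(price=95, qty=7): fills=none; bids=[#2:3@96 #3:7@95] asks=[-]
After op 5 cancel(order #1): fills=none; bids=[#2:3@96 #3:7@95] asks=[-]
After op 6 [order #4] limit_sell(price=97, qty=10): fills=none; bids=[#2:3@96 #3:7@95] asks=[#4:10@97]
After op 7 [order #5] limit_buy(price=105, qty=9): fills=#5x#4:9@97; bids=[#2:3@96 #3:7@95] asks=[#4:1@97]
After op 8 [order #6] market_buy(qty=2): fills=#6x#4:1@97; bids=[#2:3@96 #3:7@95] asks=[-]
After op 9 [order #7] limit_buy(price=102, qty=4): fills=none; bids=[#7:4@102 #2:3@96 #3:7@95] asks=[-]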